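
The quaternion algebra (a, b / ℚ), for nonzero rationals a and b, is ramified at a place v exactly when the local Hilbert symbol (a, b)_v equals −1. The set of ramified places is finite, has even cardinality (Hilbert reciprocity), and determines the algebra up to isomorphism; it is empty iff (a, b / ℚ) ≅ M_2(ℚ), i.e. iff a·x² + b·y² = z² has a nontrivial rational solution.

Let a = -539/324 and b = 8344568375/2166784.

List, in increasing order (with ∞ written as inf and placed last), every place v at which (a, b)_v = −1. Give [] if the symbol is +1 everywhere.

[11, 13]

(a, b) ≡ (-11, 2015) mod (ℚ^×)²; places V = {2, 3, 5, 7, 11, 13, 23, 31, 37, ∞}.
(a,b)_13: α=0, u≡6; β=1, v≡9 (mod 13); (6|13)=-1, (9|13)=+1; sign (−1)^0·-1^1·+1^0 = -1.
(a,b)_37: α=0, u≡27; β=2, v≡19 (mod 37); (27|37)=+1, (19|37)=-1; sign (−1)^0·+1^2·-1^0 = +1.
(a,b)_3: α=-4, u≡1; β=0, v≡2 (mod 3); (1|3)=+1, (2|3)=-1; sign (−1)^0·+1^0·-1^-4 = +1.
(a,b)_∞: sgn(-11)=−, sgn(2015)=+, so +1.
(a,b)_7: α=2, u≡5; β=0, v≡6 (mod 7); (5|7)=-1, (6|7)=-1; sign (−1)^0·-1^0·-1^2 = +1.
(a,b)_31: α=0, u≡8; β=1, v≡26 (mod 31); (8|31)=+1, (26|31)=-1; sign (−1)^0·+1^1·-1^0 = +1.
(a,b)_5: α=0, u≡4; β=3, v≡3 (mod 5); (4|5)=+1, (3|5)=-1; sign (−1)^0·+1^3·-1^0 = +1.
(a,b)_23: α=0, u≡18; β=-2, v≡19 (mod 23); (18|23)=+1, (19|23)=-1; sign (−1)^0·+1^-2·-1^0 = +1.
(a,b)_11: α=1, u≡10; β=2, v≡2 (mod 11); (10|11)=-1, (2|11)=-1; sign (−1)^0·-1^2·-1^1 = -1.
(a,b)_2: α=-2, β=-12; u≡5, v≡7 (mod 8); ε(u)ε(v)=0·1, αω(v)=-2·0, βω(u)=-12·1; sum ≡ 0  ⇒  +1.
(-11, 2015 / ℚ) ramifies at {11, 13}: a division algebra.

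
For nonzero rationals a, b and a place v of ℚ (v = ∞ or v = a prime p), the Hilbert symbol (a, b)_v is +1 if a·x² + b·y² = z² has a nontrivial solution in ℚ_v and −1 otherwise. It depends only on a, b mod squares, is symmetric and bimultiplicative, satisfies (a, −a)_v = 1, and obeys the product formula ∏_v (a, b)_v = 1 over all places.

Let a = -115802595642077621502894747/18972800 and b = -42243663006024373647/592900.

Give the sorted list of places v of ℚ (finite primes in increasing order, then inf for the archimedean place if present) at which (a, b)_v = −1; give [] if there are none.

[17, 31, 41, inf]

(a, b) ≡ (-20263087814, -33263) mod (ℚ^×)²; places V = {2, 3, 5, 7, 11, 13, 17, 19, 23, 29, 31, 37, 41, ∞}.
(a,b)_3: α=6, u≡1; β=4, v≡1 (mod 3); (1|3)=+1, (1|3)=+1; sign (−1)^0·+1^4·+1^6 = +1.
(a,b)_5: α=-2, u≡4; β=-2, v≡3 (mod 5); (4|5)=+1, (3|5)=-1; sign (−1)^0·+1^-2·-1^-2 = +1.
(a,b)_17: α=3, u≡5; β=2, v≡3 (mod 17); (5|17)=-1, (3|17)=-1; sign (−1)^0·-1^2·-1^3 = -1.
(a,b)_29: α=1, u≡13; β=1, v≡7 (mod 29); (13|29)=+1, (7|29)=+1; sign (−1)^0·+1^1·+1^1 = +1.
(a,b)_23: α=3, u≡18; β=2, v≡1 (mod 23); (18|23)=+1, (1|23)=+1; sign (−1)^0·+1^2·+1^3 = +1.
(a,b)_31: α=1, u≡24; β=1, v≡12 (mod 31); (24|31)=-1, (12|31)=-1; sign (−1)^1·-1^1·-1^1 = -1.
(a,b)_13: α=2, u≡11; β=2, v≡10 (mod 13); (11|13)=-1, (10|13)=+1; sign (−1)^0·-1^2·+1^2 = +1.
(a,b)_11: α=-2, u≡9; β=-2, v≡1 (mod 11); (9|11)=+1, (1|11)=+1; sign (−1)^0·+1^-2·+1^-2 = +1.
(a,b)_∞: sgn(-20263087814)=−, sgn(-33263)=−, so -1.
(a,b)_7: α=-2, u≡3; β=-2, v≡4 (mod 7); (3|7)=-1, (4|7)=+1; sign (−1)^0·-1^-2·+1^-2 = +1.
(a,b)_37: α=1, u≡25; β=1, v≡26 (mod 37); (25|37)=+1, (26|37)=+1; sign (−1)^0·+1^1·+1^1 = +1.
(a,b)_2: α=-7, β=-2; u≡5, v≡1 (mod 8); ε(u)ε(v)=0·0, αω(v)=-7·0, βω(u)=-2·1; sum ≡ 0  ⇒  +1.
(a,b)_41: α=3, u≡11; β=2, v≡14 (mod 41); (11|41)=-1, (14|41)=-1; sign (−1)^0·-1^2·-1^3 = -1.
(a,b)_19: α=3, u≡11; β=2, v≡4 (mod 19); (11|19)=+1, (4|19)=+1; sign (−1)^0·+1^2·+1^3 = +1.
Ram(-20263087814, -33263) = {17, 31, 41, ∞}; no ℚ_17-point on the conic.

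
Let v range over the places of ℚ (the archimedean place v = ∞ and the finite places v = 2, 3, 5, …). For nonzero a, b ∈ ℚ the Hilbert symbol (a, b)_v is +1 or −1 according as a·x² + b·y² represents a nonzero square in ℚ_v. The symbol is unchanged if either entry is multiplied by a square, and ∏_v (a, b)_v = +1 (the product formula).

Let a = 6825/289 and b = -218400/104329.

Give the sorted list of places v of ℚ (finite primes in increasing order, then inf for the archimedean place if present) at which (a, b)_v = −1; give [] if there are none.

[3, 13]

(a, b) ≡ (273, -546) mod (ℚ^×)²; places V = {2, 3, 5, 7, 13, 17, 19, ∞}.
(a,b)_2: α=0, β=5; u≡1, v≡7 (mod 8); ε(u)ε(v)=0·1, αω(v)=0·0, βω(u)=5·0; sum ≡ 0  ⇒  +1.
(a,b)_5: α=2, u≡2; β=2, v≡1 (mod 5); (2|5)=-1, (1|5)=+1; sign (−1)^0·-1^2·+1^2 = +1.
(a,b)_∞: sgn(273)=+, sgn(-546)=−, so +1.
(a,b)_13: α=1, u≡6; β=1, v≡12 (mod 13); (6|13)=-1, (12|13)=+1; sign (−1)^0·-1^1·+1^1 = -1.
(a,b)_17: α=-2, u≡8; β=-2, v≡4 (mod 17); (8|17)=+1, (4|17)=+1; sign (−1)^0·+1^-2·+1^-2 = +1.
(a,b)_7: α=1, u≡1; β=1, v≡6 (mod 7); (1|7)=+1, (6|7)=-1; sign (−1)^1·+1^1·-1^1 = +1.
(a,b)_3: α=1, u≡1; β=1, v≡1 (mod 3); (1|3)=+1, (1|3)=+1; sign (−1)^1·+1^1·+1^1 = -1.
(a,b)_19: α=0, u≡1; β=-2, v≡6 (mod 19); (1|19)=+1, (6|19)=+1; sign (−1)^0·+1^-2·+1^0 = +1.
Ram(273, -546) = {3, 13}; no ℚ_3-point on the conic.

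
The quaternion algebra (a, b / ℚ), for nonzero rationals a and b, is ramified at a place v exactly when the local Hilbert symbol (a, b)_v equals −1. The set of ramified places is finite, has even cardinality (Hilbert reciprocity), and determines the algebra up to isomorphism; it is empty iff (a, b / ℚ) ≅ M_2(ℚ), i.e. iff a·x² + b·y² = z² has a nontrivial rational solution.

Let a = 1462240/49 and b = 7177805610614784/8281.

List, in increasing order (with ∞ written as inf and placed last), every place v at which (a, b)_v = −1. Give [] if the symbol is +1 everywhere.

Mod squares: a ≡ 91390, b ≡ 19. Check v ∈ {∞, 2, 3, 5, 7, 13, 19, 37}.
v=13: a=13^1·(≡3), b=13^-2·(≡8) mod 13; (3|13)=+1, (8|13)=-1; (−1)^{1·-2·6}·(+1)^-2·(-1)^1 = -1.
v=2: v_2(a)=5, v_2(b)=20; units ≡ 7, 3 (mod 8); ε·ε+αω+βω = 1·1+5·1+20·0 ≡ 0  ⇒  (a,b)_2 = +1.
v=∞: 91390 > 0 and 19 > 0  ⇒  (a,b)_∞ = +1.
v=37: a=37^1·(≡25), b=37^2·(≡23) mod 37; (25|37)=+1, (23|37)=-1; (−1)^{1·2·18}·(+1)^2·(-1)^1 = -1.
v=7: a=7^-2·(≡3), b=7^-2·(≡5) mod 7; (3|7)=-1, (5|7)=-1; (−1)^{-2·-2·3}·(-1)^-2·(-1)^-2 = +1.
v=3: a=3^0·(≡1), b=3^6·(≡1) mod 3; (1|3)=+1, (1|3)=+1; (−1)^{0·6·1}·(+1)^6·(+1)^0 = +1.
v=5: a=5^1·(≡2), b=5^0·(≡4) mod 5; (2|5)=-1, (4|5)=+1; (−1)^{1·0·2}·(-1)^0·(+1)^1 = +1.
v=19: a=19^1·(≡13), b=19^3·(≡16) mod 19; (13|19)=-1, (16|19)=+1; (−1)^{1·3·9}·(-1)^3·(+1)^1 = +1.
(91390, 19 / ℚ) ramifies at {13, 37}: a division algebra.

[13, 37]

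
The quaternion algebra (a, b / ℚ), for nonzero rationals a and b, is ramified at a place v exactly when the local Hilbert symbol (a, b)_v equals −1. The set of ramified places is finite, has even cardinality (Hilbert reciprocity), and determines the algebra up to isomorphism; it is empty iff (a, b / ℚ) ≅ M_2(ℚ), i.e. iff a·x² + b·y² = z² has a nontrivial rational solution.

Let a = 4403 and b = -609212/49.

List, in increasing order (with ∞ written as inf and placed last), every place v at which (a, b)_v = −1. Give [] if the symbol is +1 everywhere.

[7, 17]

Mod squares: a ≡ 4403, b ≡ -527. Check v ∈ {∞, 2, 7, 17, 31, 37}.
v=∞: 4403 > 0 and -527 < 0  ⇒  (a,b)_∞ = +1.
v=2: v_2(a)=0, v_2(b)=2; units ≡ 3, 1 (mod 8); ε·ε+αω+βω = 1·0+0·0+2·1 ≡ 0  ⇒  (a,b)_2 = +1.
v=37: a=37^1·(≡8), b=37^0·(≡21) mod 37; (8|37)=-1, (21|37)=+1; (−1)^{1·0·18}·(-1)^0·(+1)^1 = +1.
v=7: a=7^1·(≡6), b=7^-2·(≡5) mod 7; (6|7)=-1, (5|7)=-1; (−1)^{1·-2·3}·(-1)^-2·(-1)^1 = -1.
v=31: a=31^0·(≡1), b=31^1·(≡7) mod 31; (1|31)=+1, (7|31)=+1; (−1)^{0·1·15}·(+1)^1·(+1)^0 = +1.
v=17: a=17^1·(≡4), b=17^3·(≡11) mod 17; (4|17)=+1, (11|17)=-1; (−1)^{1·3·8}·(+1)^3·(-1)^1 = -1.
Ram(4403, -527) = {7, 17}; no ℚ_7-point on the conic.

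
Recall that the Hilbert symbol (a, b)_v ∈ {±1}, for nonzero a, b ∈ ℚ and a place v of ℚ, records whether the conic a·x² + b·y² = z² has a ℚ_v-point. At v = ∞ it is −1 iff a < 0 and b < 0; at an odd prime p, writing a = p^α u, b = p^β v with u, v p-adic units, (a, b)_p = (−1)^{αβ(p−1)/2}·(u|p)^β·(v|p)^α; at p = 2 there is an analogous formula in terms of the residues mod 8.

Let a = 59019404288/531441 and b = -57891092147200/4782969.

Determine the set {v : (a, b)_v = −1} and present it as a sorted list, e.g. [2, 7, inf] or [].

(a, b) ≡ (377, -5083) mod (ℚ^×)²; places V = {2, 3, 5, 13, 17, 23, 29, ∞}.
(a,b)_23: α=2, u≡8; β=3, v≡12 (mod 23); (8|23)=+1, (12|23)=+1; sign (−1)^0·+1^3·+1^2 = +1.
(a,b)_29: α=1, u≡5; β=2, v≡14 (mod 29); (5|29)=+1, (14|29)=-1; sign (−1)^0·+1^2·-1^1 = -1.
(a,b)_3: α=-12, u≡2; β=-14, v≡2 (mod 3); (2|3)=-1, (2|3)=-1; sign (−1)^0·-1^-14·-1^-12 = +1.
(a,b)_13: α=1, u≡4; β=1, v≡12 (mod 13); (4|13)=+1, (12|13)=+1; sign (−1)^0·+1^1·+1^1 = +1.
(a,b)_17: α=2, u≡6; β=1, v≡7 (mod 17); (6|17)=-1, (7|17)=-1; sign (−1)^0·-1^1·-1^2 = -1.
(a,b)_2: α=10, β=10; u≡1, v≡5 (mod 8); ε(u)ε(v)=0·0, αω(v)=10·1, βω(u)=10·0; sum ≡ 0  ⇒  +1.
(a,b)_5: α=0, u≡3; β=2, v≡3 (mod 5); (3|5)=-1, (3|5)=-1; sign (−1)^0·-1^2·-1^0 = +1.
(a,b)_∞: sgn(377)=+, sgn(-5083)=−, so +1.
(377, -5083 / ℚ) ramifies at {17, 29}: a division algebra.

[17, 29]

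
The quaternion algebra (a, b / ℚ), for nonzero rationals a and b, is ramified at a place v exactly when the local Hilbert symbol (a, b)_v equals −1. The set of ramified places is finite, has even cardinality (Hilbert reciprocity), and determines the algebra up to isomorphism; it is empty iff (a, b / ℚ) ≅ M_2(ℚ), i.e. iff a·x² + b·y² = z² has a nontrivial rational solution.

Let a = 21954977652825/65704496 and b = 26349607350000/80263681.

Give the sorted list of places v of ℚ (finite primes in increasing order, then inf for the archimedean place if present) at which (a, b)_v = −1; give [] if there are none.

(a, b) ≡ (321563, 2419615) mod (ℚ^×)²; places V = {2, 3, 5, 7, 11, 13, 17, 23, 29, 31, 37, 41, 47, ∞}.
(a,b)_23: α=1, u≡21; β=0, v≡15 (mod 23); (21|23)=-1, (15|23)=-1; sign (−1)^0·-1^0·-1^1 = -1.
(a,b)_41: α=1, u≡7; β=1, v≡16 (mod 41); (7|41)=-1, (16|41)=+1; sign (−1)^0·-1^1·+1^1 = -1.
(a,b)_∞: sgn(321563)=+, sgn(2419615)=+, so +1.
(a,b)_31: α=1, u≡20; β=-2, v≡22 (mod 31); (20|31)=+1, (22|31)=-1; sign (−1)^0·+1^-2·-1^1 = -1.
(a,b)_17: α=0, u≡13; β=-4, v≡6 (mod 17); (13|17)=+1, (6|17)=-1; sign (−1)^0·+1^-4·-1^0 = +1.
(a,b)_2: α=-4, β=4; u≡3, v≡7 (mod 8); ε(u)ε(v)=1·1, αω(v)=-4·0, βω(u)=4·1; sum ≡ 1  ⇒  -1.
(a,b)_29: α=2, u≡18; β=1, v≡18 (mod 29); (18|29)=-1, (18|29)=-1; sign (−1)^0·-1^1·-1^2 = -1.
(a,b)_3: α=6, u≡2; β=2, v≡1 (mod 3); (2|3)=-1, (1|3)=+1; sign (−1)^0·-1^2·+1^6 = +1.
(a,b)_13: α=-2, u≡8; β=0, v≡3 (mod 13); (8|13)=-1, (3|13)=+1; sign (−1)^0·-1^0·+1^-2 = +1.
(a,b)_47: α=-2, u≡9; β=0, v≡28 (mod 47); (9|47)=+1, (28|47)=+1; sign (−1)^0·+1^0·+1^-2 = +1.
(a,b)_7: α=2, u≡1; β=0, v≡4 (mod 7); (1|7)=+1, (4|7)=+1; sign (−1)^0·+1^0·+1^2 = +1.
(a,b)_5: α=2, u≡3; β=5, v≡2 (mod 5); (3|5)=-1, (2|5)=-1; sign (−1)^0·-1^5·-1^2 = -1.
(a,b)_37: α=0, u≡30; β=1, v≡21 (mod 37); (30|37)=+1, (21|37)=+1; sign (−1)^0·+1^1·+1^0 = +1.
(a,b)_11: α=-1, u≡2; β=3, v≡5 (mod 11); (2|11)=-1, (5|11)=+1; sign (−1)^1·-1^3·+1^-1 = +1.
|Ram(321563, 2419615)| = 6, even; anisotropic at {2, 5, 23, 29, 31, 41}.

[2, 5, 23, 29, 31, 41]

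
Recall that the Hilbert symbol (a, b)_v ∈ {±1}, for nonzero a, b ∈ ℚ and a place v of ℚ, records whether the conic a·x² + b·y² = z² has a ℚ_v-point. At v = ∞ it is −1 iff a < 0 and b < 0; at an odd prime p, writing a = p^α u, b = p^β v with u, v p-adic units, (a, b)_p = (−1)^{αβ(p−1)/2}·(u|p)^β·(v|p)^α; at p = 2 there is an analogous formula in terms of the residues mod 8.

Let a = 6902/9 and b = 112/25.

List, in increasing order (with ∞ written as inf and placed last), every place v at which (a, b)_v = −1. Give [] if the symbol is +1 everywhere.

[2, 17]

Mod squares: a ≡ 6902, b ≡ 7. Check v ∈ {∞, 2, 3, 5, 7, 17, 29}.
v=29: a=29^1·(≡20), b=29^0·(≡1) mod 29; (20|29)=+1, (1|29)=+1; (−1)^{1·0·14}·(+1)^0·(+1)^1 = +1.
v=∞: 6902 > 0 and 7 > 0  ⇒  (a,b)_∞ = +1.
v=2: v_2(a)=1, v_2(b)=4; units ≡ 3, 7 (mod 8); ε·ε+αω+βω = 1·1+1·0+4·1 ≡ 1  ⇒  (a,b)_2 = -1.
v=5: a=5^0·(≡3), b=5^-2·(≡2) mod 5; (3|5)=-1, (2|5)=-1; (−1)^{0·-2·2}·(-1)^-2·(-1)^0 = +1.
v=17: a=17^1·(≡13), b=17^0·(≡14) mod 17; (13|17)=+1, (14|17)=-1; (−1)^{1·0·8}·(+1)^0·(-1)^1 = -1.
v=3: a=3^-2·(≡2), b=3^0·(≡1) mod 3; (2|3)=-1, (1|3)=+1; (−1)^{-2·0·1}·(-1)^0·(+1)^-2 = +1.
v=7: a=7^1·(≡3), b=7^1·(≡4) mod 7; (3|7)=-1, (4|7)=+1; (−1)^{1·1·3}·(-1)^1·(+1)^1 = +1.
(6902, 7 / ℚ) ramifies at {2, 17}: a division algebra.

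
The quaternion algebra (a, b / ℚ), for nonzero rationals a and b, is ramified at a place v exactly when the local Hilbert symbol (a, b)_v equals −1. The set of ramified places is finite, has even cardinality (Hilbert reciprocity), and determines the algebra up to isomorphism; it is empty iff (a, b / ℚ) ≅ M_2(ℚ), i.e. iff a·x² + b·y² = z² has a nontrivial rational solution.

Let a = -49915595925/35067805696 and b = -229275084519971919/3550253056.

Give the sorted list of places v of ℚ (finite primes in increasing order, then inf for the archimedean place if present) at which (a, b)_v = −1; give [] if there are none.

[13, 23, 37, inf]

(a, b) ≡ (-13, -165867559) mod (ℚ^×)²; places V = {2, 3, 5, 7, 11, 13, 17, 19, 23, 29, 37, 47, ∞}.
(a,b)_29: α=0, u≡25; β=1, v≡14 (mod 29); (25|29)=+1, (14|29)=-1; sign (−1)^0·+1^1·-1^0 = +1.
(a,b)_7: α=-2, u≡2; β=-4, v≡3 (mod 7); (2|7)=+1, (3|7)=-1; sign (−1)^0·+1^-4·-1^-2 = +1.
(a,b)_19: α=-2, u≡17; β=-2, v≡11 (mod 19); (17|19)=+1, (11|19)=+1; sign (−1)^0·+1^-2·+1^-2 = +1.
(a,b)_3: α=12, u≡2; β=14, v≡2 (mod 3); (2|3)=-1, (2|3)=-1; sign (−1)^0·-1^14·-1^12 = +1.
(a,b)_17: α=2, u≡2; β=2, v≡9 (mod 17); (2|17)=+1, (9|17)=+1; sign (−1)^0·+1^2·+1^2 = +1.
(a,b)_47: α=0, u≡16; β=1, v≡5 (mod 47); (16|47)=+1, (5|47)=-1; sign (−1)^0·+1^1·-1^0 = +1.
(a,b)_37: α=0, u≡15; β=1, v≡19 (mod 37); (15|37)=-1, (19|37)=-1; sign (−1)^0·-1^1·-1^0 = -1.
(a,b)_5: α=2, u≡3; β=0, v≡1 (mod 5); (3|5)=-1, (1|5)=+1; sign (−1)^0·-1^0·+1^2 = +1.
(a,b)_2: α=-14, β=-12; u≡3, v≡1 (mod 8); ε(u)ε(v)=1·0, αω(v)=-14·0, βω(u)=-12·1; sum ≡ 0  ⇒  +1.
(a,b)_13: α=1, u≡3; β=1, v≡11 (mod 13); (3|13)=+1, (11|13)=-1; sign (−1)^0·+1^1·-1^1 = -1.
(a,b)_∞: sgn(-13)=−, sgn(-165867559)=−, so -1.
(a,b)_11: α=-2, u≡5; β=1, v≡7 (mod 11); (5|11)=+1, (7|11)=-1; sign (−1)^0·+1^1·-1^-2 = +1.
(a,b)_23: α=0, u≡11; β=1, v≡20 (mod 23); (11|23)=-1, (20|23)=-1; sign (−1)^0·-1^1·-1^0 = -1.
|Ram(-13, -165867559)| = 4, even; anisotropic at {13, 23, 37, ∞}.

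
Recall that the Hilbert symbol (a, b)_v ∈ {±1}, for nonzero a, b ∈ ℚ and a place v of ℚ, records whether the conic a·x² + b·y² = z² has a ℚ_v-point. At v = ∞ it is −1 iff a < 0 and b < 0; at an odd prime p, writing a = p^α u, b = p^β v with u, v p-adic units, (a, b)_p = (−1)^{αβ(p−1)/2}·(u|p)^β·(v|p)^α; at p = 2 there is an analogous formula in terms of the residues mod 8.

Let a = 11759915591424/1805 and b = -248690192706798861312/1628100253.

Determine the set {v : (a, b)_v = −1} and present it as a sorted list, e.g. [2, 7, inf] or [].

[7, 11, 13, 17]

(a, b) ≡ (12155, -91) mod (ℚ^×)²; places V = {2, 3, 5, 7, 11, 13, 17, 19, 23, 31, ∞}.
(a,b)_5: α=-1, u≡4; β=0, v≡1 (mod 5); (4|5)=+1, (1|5)=+1; sign (−1)^0·+1^0·+1^-1 = +1.
(a,b)_19: α=-2, u≡13; β=-4, v≡5 (mod 19); (13|19)=-1, (5|19)=+1; sign (−1)^0·-1^-4·+1^-2 = +1.
(a,b)_7: α=2, u≡3; β=3, v≡1 (mod 7); (3|7)=-1, (1|7)=+1; sign (−1)^0·-1^3·+1^2 = -1.
(a,b)_13: α=1, u≡3; β=-1, v≡11 (mod 13); (3|13)=+1, (11|13)=-1; sign (−1)^0·+1^-1·-1^1 = -1.
(a,b)_2: α=8, β=10; u≡3, v≡5 (mod 8); ε(u)ε(v)=1·0, αω(v)=8·1, βω(u)=10·1; sum ≡ 0  ⇒  +1.
(a,b)_∞: sgn(12155)=+, sgn(-91)=−, so +1.
(a,b)_23: α=2, u≡15; β=6, v≡8 (mod 23); (15|23)=-1, (8|23)=+1; sign (−1)^0·-1^6·+1^2 = +1.
(a,b)_3: α=6, u≡2; β=14, v≡2 (mod 3); (2|3)=-1, (2|3)=-1; sign (−1)^0·-1^14·-1^6 = +1.
(a,b)_17: α=1, u≡13; β=0, v≡6 (mod 17); (13|17)=+1, (6|17)=-1; sign (−1)^0·+1^0·-1^1 = -1.
(a,b)_31: α=0, u≡15; β=-2, v≡20 (mod 31); (15|31)=-1, (20|31)=+1; sign (−1)^0·-1^-2·+1^0 = +1.
(a,b)_11: α=1, u≡1; β=0, v≡8 (mod 11); (1|11)=+1, (8|11)=-1; sign (−1)^0·+1^0·-1^1 = -1.
Ram(12155, -91) = {7, 11, 13, 17}; no ℚ_7-point on the conic.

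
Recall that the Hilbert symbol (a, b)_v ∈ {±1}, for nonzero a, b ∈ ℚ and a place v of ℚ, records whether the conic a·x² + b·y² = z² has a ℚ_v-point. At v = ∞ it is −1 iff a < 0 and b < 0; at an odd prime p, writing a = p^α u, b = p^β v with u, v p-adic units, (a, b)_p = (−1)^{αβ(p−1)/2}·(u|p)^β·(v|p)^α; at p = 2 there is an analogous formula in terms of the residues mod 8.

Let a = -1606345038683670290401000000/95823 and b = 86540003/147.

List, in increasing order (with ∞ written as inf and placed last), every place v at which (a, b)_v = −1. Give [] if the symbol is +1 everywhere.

[3, 7, 11, 19]

Mod squares: a ≡ -1501423, b ≡ 719169. Check v ∈ {∞, 2, 3, 5, 7, 11, 13, 17, 19, 31, 37}.
v=31: a=31^3·(≡25), b=31^1·(≡27) mod 31; (25|31)=+1, (27|31)=-1; (−1)^{3·1·15}·(+1)^1·(-1)^3 = +1.
v=3: a=3^-4·(≡2), b=3^-1·(≡2) mod 3; (2|3)=-1, (2|3)=-1; (−1)^{-4·-1·1}·(-1)^-1·(-1)^-4 = -1.
v=5: a=5^6·(≡2), b=5^0·(≡4) mod 5; (2|5)=-1, (4|5)=+1; (−1)^{6·0·2}·(-1)^0·(+1)^6 = +1.
v=2: v_2(a)=6, v_2(b)=0; units ≡ 1, 1 (mod 8); ε·ε+αω+βω = 0·0+6·0+0·0 ≡ 0  ⇒  (a,b)_2 = +1.
v=13: a=13^-2·(≡9), b=13^0·(≡1) mod 13; (9|13)=+1, (1|13)=+1; (−1)^{-2·0·6}·(+1)^0·(+1)^-2 = +1.
v=11: a=11^3·(≡10), b=11^1·(≡10) mod 11; (10|11)=-1, (10|11)=-1; (−1)^{3·1·5}·(-1)^1·(-1)^3 = -1.
v=∞: -1501423 < 0 and 719169 > 0  ⇒  (a,b)_∞ = +1.
v=19: a=19^6·(≡10), b=19^3·(≡15) mod 19; (10|19)=-1, (15|19)=-1; (−1)^{6·3·9}·(-1)^3·(-1)^6 = -1.
v=17: a=17^1·(≡8), b=17^0·(≡13) mod 17; (8|17)=+1, (13|17)=+1; (−1)^{1·0·8}·(+1)^0·(+1)^1 = +1.
v=7: a=7^-1·(≡6), b=7^-2·(≡6) mod 7; (6|7)=-1, (6|7)=-1; (−1)^{-1·-2·3}·(-1)^-2·(-1)^-1 = -1.
v=37: a=37^3·(≡30), b=37^1·(≡36) mod 37; (30|37)=+1, (36|37)=+1; (−1)^{3·1·18}·(+1)^1·(+1)^3 = +1.
(-1501423, 719169 / ℚ) ramifies at {3, 7, 11, 19}: a division algebra.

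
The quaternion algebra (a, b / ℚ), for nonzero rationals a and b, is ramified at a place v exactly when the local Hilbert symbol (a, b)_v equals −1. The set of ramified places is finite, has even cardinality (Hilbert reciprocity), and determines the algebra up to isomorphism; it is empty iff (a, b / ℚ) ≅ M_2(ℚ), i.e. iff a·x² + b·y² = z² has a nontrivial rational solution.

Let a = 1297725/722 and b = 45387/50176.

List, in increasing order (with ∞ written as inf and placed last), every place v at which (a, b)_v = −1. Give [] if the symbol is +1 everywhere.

[2, 3]

(a, b) ≡ (858, 3) mod (ℚ^×)²; places V = {2, 3, 5, 7, 11, 13, 19, 41, ∞}.
(a,b)_2: α=-1, β=-10; u≡5, v≡3 (mod 8); ε(u)ε(v)=0·1, αω(v)=-1·1, βω(u)=-10·1; sum ≡ 1  ⇒  -1.
(a,b)_3: α=1, u≡1; β=3, v≡1 (mod 3); (1|3)=+1, (1|3)=+1; sign (−1)^1·+1^3·+1^1 = -1.
(a,b)_11: α=3, u≡1; β=0, v≡9 (mod 11); (1|11)=+1, (9|11)=+1; sign (−1)^0·+1^0·+1^3 = +1.
(a,b)_41: α=0, u≡3; β=2, v≡12 (mod 41); (3|41)=-1, (12|41)=-1; sign (−1)^0·-1^2·-1^0 = +1.
(a,b)_∞: sgn(858)=+, sgn(3)=+, so +1.
(a,b)_13: α=1, u≡9; β=0, v≡12 (mod 13); (9|13)=+1, (12|13)=+1; sign (−1)^0·+1^0·+1^1 = +1.
(a,b)_5: α=2, u≡2; β=0, v≡2 (mod 5); (2|5)=-1, (2|5)=-1; sign (−1)^0·-1^0·-1^2 = +1.
(a,b)_19: α=-2, u≡3; β=0, v≡14 (mod 19); (3|19)=-1, (14|19)=-1; sign (−1)^0·-1^0·-1^-2 = +1.
(a,b)_7: α=0, u≡2; β=-2, v≡3 (mod 7); (2|7)=+1, (3|7)=-1; sign (−1)^0·+1^-2·-1^0 = +1.
|Ram(858, 3)| = 2, even; anisotropic at {2, 3}.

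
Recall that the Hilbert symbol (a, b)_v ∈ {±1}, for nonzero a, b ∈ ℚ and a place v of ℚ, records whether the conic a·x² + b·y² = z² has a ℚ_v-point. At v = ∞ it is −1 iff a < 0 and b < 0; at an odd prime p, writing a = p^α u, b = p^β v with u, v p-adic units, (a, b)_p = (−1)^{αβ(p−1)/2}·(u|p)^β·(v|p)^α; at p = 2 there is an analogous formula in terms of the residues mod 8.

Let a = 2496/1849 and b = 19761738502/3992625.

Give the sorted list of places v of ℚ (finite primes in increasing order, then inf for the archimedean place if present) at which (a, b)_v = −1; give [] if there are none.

[2, 11]

Mod squares: a ≡ 39, b ≡ 2310. Check v ∈ {∞, 2, 3, 5, 7, 11, 13, 17, 41, 43}.
v=41: a=41^0·(≡9), b=41^2·(≡3) mod 41; (9|41)=+1, (3|41)=-1; (−1)^{0·2·20}·(+1)^2·(-1)^0 = +1.
v=7: a=7^0·(≡4), b=7^-1·(≡2) mod 7; (4|7)=+1, (2|7)=+1; (−1)^{0·-1·3}·(+1)^-1·(+1)^0 = +1.
v=5: a=5^0·(≡4), b=5^-3·(≡2) mod 5; (4|5)=+1, (2|5)=-1; (−1)^{0·-3·2}·(+1)^-3·(-1)^0 = +1.
v=11: a=11^0·(≡10), b=11^1·(≡1) mod 11; (10|11)=-1, (1|11)=+1; (−1)^{0·1·5}·(-1)^1·(+1)^0 = -1.
v=43: a=43^-2·(≡2), b=43^2·(≡10) mod 43; (2|43)=-1, (10|43)=+1; (−1)^{-2·2·21}·(-1)^2·(+1)^-2 = +1.
v=17: a=17^0·(≡5), b=17^2·(≡8) mod 17; (5|17)=-1, (8|17)=+1; (−1)^{0·2·8}·(-1)^2·(+1)^0 = +1.
v=3: a=3^1·(≡1), b=3^-3·(≡2) mod 3; (1|3)=+1, (2|3)=-1; (−1)^{1·-3·1}·(+1)^-3·(-1)^1 = +1.
v=2: v_2(a)=6, v_2(b)=1; units ≡ 7, 3 (mod 8); ε·ε+αω+βω = 1·1+6·1+1·0 ≡ 1  ⇒  (a,b)_2 = -1.
v=13: a=13^1·(≡12), b=13^-2·(≡3) mod 13; (12|13)=+1, (3|13)=+1; (−1)^{1·-2·6}·(+1)^-2·(+1)^1 = +1.
v=∞: 39 > 0 and 2310 > 0  ⇒  (a,b)_∞ = +1.
Ram(39, 2310) = {2, 11}; no ℚ_2-point on the conic.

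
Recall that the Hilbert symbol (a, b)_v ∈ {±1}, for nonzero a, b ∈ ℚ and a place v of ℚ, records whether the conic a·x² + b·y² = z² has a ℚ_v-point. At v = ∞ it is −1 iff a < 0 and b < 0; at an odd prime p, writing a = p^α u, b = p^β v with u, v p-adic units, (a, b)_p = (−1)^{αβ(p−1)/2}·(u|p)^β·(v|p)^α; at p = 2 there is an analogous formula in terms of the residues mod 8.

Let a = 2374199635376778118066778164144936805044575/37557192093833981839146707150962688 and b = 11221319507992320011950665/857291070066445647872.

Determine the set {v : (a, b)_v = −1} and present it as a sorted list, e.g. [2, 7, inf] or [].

Mod squares: a ≡ 286, b ≡ 770. Check v ∈ {∞, 2, 3, 5, 7, 11, 13, 17, 23, 29, 37}.
v=2: v_2(a)=-27, v_2(b)=-17; units ≡ 7, 1 (mod 8); ε·ε+αω+βω = 1·0+-27·0+-17·0 ≡ 0  ⇒  (a,b)_2 = +1.
v=7: a=7^8·(≡5), b=7^5·(≡6) mod 7; (5|7)=-1, (6|7)=-1; (−1)^{8·5·3}·(-1)^5·(-1)^8 = -1.
v=37: a=37^4·(≡12), b=37^2·(≡9) mod 37; (12|37)=+1, (9|37)=+1; (−1)^{4·2·18}·(+1)^2·(+1)^4 = +1.
v=13: a=13^3·(≡10), b=13^2·(≡12) mod 13; (10|13)=+1, (12|13)=+1; (−1)^{3·2·6}·(+1)^2·(+1)^3 = +1.
v=5: a=5^2·(≡1), b=5^1·(≡4) mod 5; (1|5)=+1, (4|5)=+1; (−1)^{2·1·2}·(+1)^1·(+1)^2 = +1.
v=11: a=11^5·(≡5), b=11^3·(≡4) mod 11; (5|11)=+1, (4|11)=+1; (−1)^{5·3·5}·(+1)^3·(+1)^5 = -1.
v=17: a=17^-6·(≡5), b=17^-4·(≡14) mod 17; (5|17)=-1, (14|17)=-1; (−1)^{-6·-4·8}·(-1)^-4·(-1)^-6 = +1.
v=3: a=3^10·(≡1), b=3^6·(≡2) mod 3; (1|3)=+1, (2|3)=-1; (−1)^{10·6·1}·(+1)^6·(-1)^10 = +1.
v=23: a=23^-14·(≡7), b=23^-8·(≡20) mod 23; (7|23)=-1, (20|23)=-1; (−1)^{-14·-8·11}·(-1)^-8·(-1)^-14 = +1.
v=∞: 286 > 0 and 770 > 0  ⇒  (a,b)_∞ = +1.
v=29: a=29^10·(≡16), b=29^6·(≡20) mod 29; (16|29)=+1, (20|29)=+1; (−1)^{10·6·14}·(+1)^6·(+1)^10 = +1.
|Ram(286, 770)| = 2, even; anisotropic at {7, 11}.

[7, 11]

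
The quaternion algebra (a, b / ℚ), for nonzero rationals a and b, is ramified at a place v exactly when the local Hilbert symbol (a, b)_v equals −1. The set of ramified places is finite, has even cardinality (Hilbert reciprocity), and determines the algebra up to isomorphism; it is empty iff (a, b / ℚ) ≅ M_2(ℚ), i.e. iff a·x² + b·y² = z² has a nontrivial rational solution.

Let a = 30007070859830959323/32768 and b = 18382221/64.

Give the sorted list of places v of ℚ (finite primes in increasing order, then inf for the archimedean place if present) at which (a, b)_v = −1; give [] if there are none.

[2, 3, 13, 23]

Mod squares: a ≡ 19734, b ≡ 429. Check v ∈ {∞, 2, 3, 11, 13, 23}.
v=∞: 19734 > 0 and 429 > 0  ⇒  (a,b)_∞ = +1.
v=2: v_2(a)=-15, v_2(b)=-6; units ≡ 3, 5 (mod 8); ε·ε+αω+βω = 1·0+-15·1+-6·1 ≡ 1  ⇒  (a,b)_2 = -1.
v=11: a=11^3·(≡4), b=11^1·(≡10) mod 11; (4|11)=+1, (10|11)=-1; (−1)^{3·1·5}·(+1)^1·(-1)^3 = +1.
v=3: a=3^13·(≡2), b=3^5·(≡2) mod 3; (2|3)=-1, (2|3)=-1; (−1)^{13·5·1}·(-1)^5·(-1)^13 = -1.
v=23: a=23^5·(≡20), b=23^2·(≡10) mod 23; (20|23)=-1, (10|23)=-1; (−1)^{5·2·11}·(-1)^2·(-1)^5 = -1.
v=13: a=13^3·(≡1), b=13^1·(≡6) mod 13; (1|13)=+1, (6|13)=-1; (−1)^{3·1·6}·(+1)^1·(-1)^3 = -1.
Ram(19734, 429) = {2, 3, 13, 23}; no ℚ_2-point on the conic.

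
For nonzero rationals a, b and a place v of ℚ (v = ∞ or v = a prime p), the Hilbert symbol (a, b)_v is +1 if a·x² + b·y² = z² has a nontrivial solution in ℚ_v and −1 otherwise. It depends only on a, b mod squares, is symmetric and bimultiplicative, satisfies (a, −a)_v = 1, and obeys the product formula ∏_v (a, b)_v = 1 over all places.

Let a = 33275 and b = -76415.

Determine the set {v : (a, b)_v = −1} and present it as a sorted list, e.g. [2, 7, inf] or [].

Mod squares: a ≡ 11, b ≡ -76415. Check v ∈ {∞, 2, 5, 11, 17, 29, 31}.
v=17: a=17^0·(≡6), b=17^1·(≡10) mod 17; (6|17)=-1, (10|17)=-1; (−1)^{0·1·8}·(-1)^1·(-1)^0 = -1.
v=11: a=11^3·(≡3), b=11^0·(≡2) mod 11; (3|11)=+1, (2|11)=-1; (−1)^{3·0·5}·(+1)^0·(-1)^3 = -1.
v=29: a=29^0·(≡12), b=29^1·(≡4) mod 29; (12|29)=-1, (4|29)=+1; (−1)^{0·1·14}·(-1)^1·(+1)^0 = -1.
v=∞: 11 > 0 and -76415 < 0  ⇒  (a,b)_∞ = +1.
v=2: v_2(a)=0, v_2(b)=0; units ≡ 3, 1 (mod 8); ε·ε+αω+βω = 1·0+0·0+0·1 ≡ 0  ⇒  (a,b)_2 = +1.
v=5: a=5^2·(≡1), b=5^1·(≡2) mod 5; (1|5)=+1, (2|5)=-1; (−1)^{2·1·2}·(+1)^1·(-1)^2 = +1.
v=31: a=31^0·(≡12), b=31^1·(≡15) mod 31; (12|31)=-1, (15|31)=-1; (−1)^{0·1·15}·(-1)^1·(-1)^0 = -1.
(11, -76415 / ℚ) ramifies at {11, 17, 29, 31}: a division algebra.

[11, 17, 29, 31]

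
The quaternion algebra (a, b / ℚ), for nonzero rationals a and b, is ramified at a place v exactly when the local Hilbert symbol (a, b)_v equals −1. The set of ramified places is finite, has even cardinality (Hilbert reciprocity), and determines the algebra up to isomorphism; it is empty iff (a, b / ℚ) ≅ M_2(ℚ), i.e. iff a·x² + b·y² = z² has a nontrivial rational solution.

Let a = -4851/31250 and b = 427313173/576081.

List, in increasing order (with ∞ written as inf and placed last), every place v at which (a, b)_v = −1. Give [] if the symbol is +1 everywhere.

[2, 17]

Mod squares: a ≡ -22, b ≡ 493. Check v ∈ {∞, 2, 3, 5, 7, 11, 17, 19, 23, 29}.
v=29: a=29^0·(≡20), b=29^1·(≡27) mod 29; (20|29)=+1, (27|29)=-1; (−1)^{0·1·14}·(+1)^1·(-1)^0 = +1.
v=19: a=19^0·(≡5), b=19^2·(≡12) mod 19; (5|19)=+1, (12|19)=-1; (−1)^{0·2·9}·(+1)^2·(-1)^0 = +1.
v=3: a=3^2·(≡2), b=3^-2·(≡1) mod 3; (2|3)=-1, (1|3)=+1; (−1)^{2·-2·1}·(-1)^-2·(+1)^2 = +1.
v=11: a=11^1·(≡1), b=11^-2·(≡5) mod 11; (1|11)=+1, (5|11)=+1; (−1)^{1·-2·5}·(+1)^-2·(+1)^1 = +1.
v=7: a=7^2·(≡3), b=7^4·(≡6) mod 7; (3|7)=-1, (6|7)=-1; (−1)^{2·4·3}·(-1)^4·(-1)^2 = +1.
v=∞: -22 < 0 and 493 > 0  ⇒  (a,b)_∞ = +1.
v=17: a=17^0·(≡7), b=17^1·(≡11) mod 17; (7|17)=-1, (11|17)=-1; (−1)^{0·1·8}·(-1)^1·(-1)^0 = -1.
v=23: a=23^0·(≡3), b=23^-2·(≡19) mod 23; (3|23)=+1, (19|23)=-1; (−1)^{0·-2·11}·(+1)^-2·(-1)^0 = +1.
v=2: v_2(a)=-1, v_2(b)=0; units ≡ 5, 5 (mod 8); ε·ε+αω+βω = 0·0+-1·1+0·1 ≡ 1  ⇒  (a,b)_2 = -1.
v=5: a=5^-6·(≡2), b=5^0·(≡3) mod 5; (2|5)=-1, (3|5)=-1; (−1)^{-6·0·2}·(-1)^0·(-1)^-6 = +1.
|Ram(-22, 493)| = 2, even; anisotropic at {2, 17}.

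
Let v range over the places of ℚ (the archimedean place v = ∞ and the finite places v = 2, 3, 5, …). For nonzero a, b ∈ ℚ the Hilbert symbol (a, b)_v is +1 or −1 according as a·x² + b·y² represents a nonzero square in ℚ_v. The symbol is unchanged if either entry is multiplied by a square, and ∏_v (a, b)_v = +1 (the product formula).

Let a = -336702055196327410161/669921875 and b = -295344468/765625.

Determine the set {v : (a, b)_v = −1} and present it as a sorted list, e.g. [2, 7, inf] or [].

(a, b) ≡ (-115115, -493) mod (ℚ^×)²; places V = {2, 3, 5, 7, 11, 13, 17, 23, 29, 43, ∞}.
(a,b)_23: α=1, u≡16; β=0, v≡4 (mod 23); (16|23)=+1, (4|23)=+1; sign (−1)^0·+1^0·+1^1 = +1.
(a,b)_17: α=2, u≡13; β=1, v≡5 (mod 17); (13|17)=+1, (5|17)=-1; sign (−1)^0·+1^1·-1^2 = +1.
(a,b)_13: α=3, u≡2; β=0, v≡12 (mod 13); (2|13)=-1, (12|13)=+1; sign (−1)^0·-1^0·+1^3 = +1.
(a,b)_7: α=-3, u≡5; β=-2, v≡1 (mod 7); (5|7)=-1, (1|7)=+1; sign (−1)^0·-1^-2·+1^-3 = +1.
(a,b)_3: α=6, u≡1; β=4, v≡2 (mod 3); (1|3)=+1, (2|3)=-1; sign (−1)^0·+1^4·-1^6 = +1.
(a,b)_5: α=-9, u≡3; β=-6, v≡3 (mod 5); (3|5)=-1, (3|5)=-1; sign (−1)^0·-1^-6·-1^-9 = -1.
(a,b)_∞: sgn(-115115)=−, sgn(-493)=−, so -1.
(a,b)_43: α=4, u≡8; β=2, v≡40 (mod 43); (8|43)=-1, (40|43)=+1; sign (−1)^0·-1^2·+1^4 = +1.
(a,b)_11: α=1, u≡2; β=0, v≡7 (mod 11); (2|11)=-1, (7|11)=-1; sign (−1)^0·-1^0·-1^1 = -1.
(a,b)_29: α=2, u≡8; β=1, v≡18 (mod 29); (8|29)=-1, (18|29)=-1; sign (−1)^0·-1^1·-1^2 = -1.
(a,b)_2: α=0, β=2; u≡5, v≡3 (mod 8); ε(u)ε(v)=0·1, αω(v)=0·1, βω(u)=2·1; sum ≡ 0  ⇒  +1.
Ram(-115115, -493) = {5, 11, 29, ∞}; no ℚ_5-point on the conic.

[5, 11, 29, inf]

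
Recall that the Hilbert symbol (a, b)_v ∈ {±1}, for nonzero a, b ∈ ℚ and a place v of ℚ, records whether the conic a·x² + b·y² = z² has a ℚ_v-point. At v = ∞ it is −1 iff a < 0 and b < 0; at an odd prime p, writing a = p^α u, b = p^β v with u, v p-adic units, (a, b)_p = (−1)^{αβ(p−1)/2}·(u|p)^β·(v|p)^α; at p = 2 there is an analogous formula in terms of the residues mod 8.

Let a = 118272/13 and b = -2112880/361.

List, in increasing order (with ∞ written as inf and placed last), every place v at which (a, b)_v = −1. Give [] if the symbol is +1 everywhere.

[3, 11]

(a, b) ≡ (6006, -55) mod (ℚ^×)²; places V = {2, 3, 5, 7, 11, 13, 19, ∞}.
(a,b)_2: α=9, β=4; u≡3, v≡1 (mod 8); ε(u)ε(v)=1·0, αω(v)=9·0, βω(u)=4·1; sum ≡ 0  ⇒  +1.
(a,b)_7: α=1, u≡2; β=4, v≡4 (mod 7); (2|7)=+1, (4|7)=+1; sign (−1)^0·+1^4·+1^1 = +1.
(a,b)_11: α=1, u≡8; β=1, v≡10 (mod 11); (8|11)=-1, (10|11)=-1; sign (−1)^1·-1^1·-1^1 = -1.
(a,b)_13: α=-1, u≡11; β=0, v≡1 (mod 13); (11|13)=-1, (1|13)=+1; sign (−1)^0·-1^0·+1^-1 = +1.
(a,b)_3: α=1, u≡1; β=0, v≡2 (mod 3); (1|3)=+1, (2|3)=-1; sign (−1)^0·+1^0·-1^1 = -1.
(a,b)_∞: sgn(6006)=+, sgn(-55)=−, so +1.
(a,b)_5: α=0, u≡4; β=1, v≡4 (mod 5); (4|5)=+1, (4|5)=+1; sign (−1)^0·+1^1·+1^0 = +1.
(a,b)_19: α=0, u≡10; β=-2, v≡15 (mod 19); (10|19)=-1, (15|19)=-1; sign (−1)^0·-1^-2·-1^0 = +1.
(6006, -55 / ℚ) ramifies at {3, 11}: a division algebra.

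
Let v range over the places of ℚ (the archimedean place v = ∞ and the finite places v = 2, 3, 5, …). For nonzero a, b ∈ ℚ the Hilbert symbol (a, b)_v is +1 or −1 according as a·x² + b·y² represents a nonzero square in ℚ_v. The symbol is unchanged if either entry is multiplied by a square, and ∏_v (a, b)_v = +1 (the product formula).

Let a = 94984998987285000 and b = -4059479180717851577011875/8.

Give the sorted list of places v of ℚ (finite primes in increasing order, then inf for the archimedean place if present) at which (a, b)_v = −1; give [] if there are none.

Mod squares: a ≡ 66, b ≡ -4739702. Check v ∈ {∞, 2, 3, 5, 11, 17, 19, 23, 29}.
v=5: a=5^4·(≡1), b=5^4·(≡2) mod 5; (1|5)=+1, (2|5)=-1; (−1)^{4·4·2}·(+1)^4·(-1)^4 = +1.
v=23: a=23^0·(≡5), b=23^3·(≡18) mod 23; (5|23)=-1, (18|23)=+1; (−1)^{0·3·11}·(-1)^3·(+1)^0 = -1.
v=29: a=29^2·(≡11), b=29^3·(≡25) mod 29; (11|29)=-1, (25|29)=+1; (−1)^{2·3·14}·(-1)^3·(+1)^2 = -1.
v=∞: 66 > 0 and -4739702 < 0  ⇒  (a,b)_∞ = +1.
v=3: a=3^9·(≡1), b=3^10·(≡1) mod 3; (1|3)=+1, (1|3)=+1; (−1)^{9·10·1}·(+1)^10·(+1)^9 = +1.
v=11: a=11^1·(≡6), b=11^1·(≡10) mod 11; (6|11)=-1, (10|11)=-1; (−1)^{1·1·5}·(-1)^1·(-1)^1 = -1.
v=17: a=17^2·(≡13), b=17^3·(≡3) mod 17; (13|17)=+1, (3|17)=-1; (−1)^{2·3·8}·(+1)^3·(-1)^2 = +1.
v=2: v_2(a)=3, v_2(b)=-3; units ≡ 1, 5 (mod 8); ε·ε+αω+βω = 0·0+3·1+-3·0 ≡ 1  ⇒  (a,b)_2 = -1.
v=19: a=19^2·(≡5), b=19^3·(≡15) mod 19; (5|19)=+1, (15|19)=-1; (−1)^{2·3·9}·(+1)^3·(-1)^2 = +1.
Ram(66, -4739702) = {2, 11, 23, 29}; no ℚ_2-point on the conic.

[2, 11, 23, 29]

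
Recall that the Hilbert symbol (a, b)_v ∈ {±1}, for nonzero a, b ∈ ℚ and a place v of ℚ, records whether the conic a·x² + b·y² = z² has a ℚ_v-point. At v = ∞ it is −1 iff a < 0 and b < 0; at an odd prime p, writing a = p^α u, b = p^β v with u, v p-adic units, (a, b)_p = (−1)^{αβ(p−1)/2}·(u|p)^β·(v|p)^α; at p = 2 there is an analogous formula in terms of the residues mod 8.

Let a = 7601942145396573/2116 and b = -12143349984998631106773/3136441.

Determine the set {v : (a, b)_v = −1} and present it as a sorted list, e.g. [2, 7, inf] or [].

[13, 19, 37, 41]

Mod squares: a ≡ 4816253, b ≡ -410533. Check v ∈ {∞, 2, 3, 7, 11, 13, 17, 19, 23, 31, 37, 41}.
v=37: a=37^1·(≡3), b=37^2·(≡8) mod 37; (3|37)=+1, (8|37)=-1; (−1)^{1·2·18}·(+1)^2·(-1)^1 = -1.
v=3: a=3^2·(≡2), b=3^6·(≡2) mod 3; (2|3)=-1, (2|3)=-1; (−1)^{2·6·1}·(-1)^6·(-1)^2 = +1.
v=17: a=17^3·(≡15), b=17^3·(≡8) mod 17; (15|17)=+1, (8|17)=+1; (−1)^{3·3·8}·(+1)^3·(+1)^3 = +1.
v=19: a=19^3·(≡12), b=19^3·(≡12) mod 19; (12|19)=-1, (12|19)=-1; (−1)^{3·3·9}·(-1)^3·(-1)^3 = -1.
v=7: a=7^0·(≡1), b=7^-2·(≡5) mod 7; (1|7)=+1, (5|7)=-1; (−1)^{0·-2·3}·(+1)^-2·(-1)^0 = +1.
v=11: a=11^0·(≡10), b=11^-2·(≡9) mod 11; (10|11)=-1, (9|11)=+1; (−1)^{0·-2·5}·(-1)^-2·(+1)^0 = +1.
v=13: a=13^1·(≡2), b=13^2·(≡5) mod 13; (2|13)=-1, (5|13)=-1; (−1)^{1·2·6}·(-1)^2·(-1)^1 = -1.
v=2: v_2(a)=-2, v_2(b)=0; units ≡ 5, 3 (mod 8); ε·ε+αω+βω = 0·1+-2·1+0·1 ≡ 0  ⇒  (a,b)_2 = +1.
v=23: a=23^-2·(≡20), b=23^-2·(≡11) mod 23; (20|23)=-1, (11|23)=-1; (−1)^{-2·-2·11}·(-1)^-2·(-1)^-2 = +1.
v=41: a=41^2·(≡11), b=41^3·(≡20) mod 41; (11|41)=-1, (20|41)=+1; (−1)^{2·3·20}·(-1)^3·(+1)^2 = -1.
v=31: a=31^1·(≡23), b=31^1·(≡8) mod 31; (23|31)=-1, (8|31)=+1; (−1)^{1·1·15}·(-1)^1·(+1)^1 = +1.
v=∞: 4816253 > 0 and -410533 < 0  ⇒  (a,b)_∞ = +1.
(4816253, -410533 / ℚ) ramifies at {13, 19, 37, 41}: a division algebra.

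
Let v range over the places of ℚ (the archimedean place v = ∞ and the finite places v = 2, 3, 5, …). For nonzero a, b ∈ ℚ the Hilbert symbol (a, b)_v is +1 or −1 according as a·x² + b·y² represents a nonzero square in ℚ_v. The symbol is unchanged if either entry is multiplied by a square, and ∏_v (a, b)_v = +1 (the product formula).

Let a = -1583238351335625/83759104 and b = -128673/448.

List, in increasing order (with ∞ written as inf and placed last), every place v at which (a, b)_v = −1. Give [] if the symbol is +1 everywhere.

[17, inf]

(a, b) ≡ (-17, -119) mod (ℚ^×)²; places V = {2, 3, 5, 7, 11, 13, 17, 29, ∞}.
(a,b)_29: α=4, u≡14; β=2, v≡15 (mod 29); (14|29)=-1, (15|29)=-1; sign (−1)^0·-1^2·-1^4 = +1.
(a,b)_3: α=6, u≡1; β=2, v≡1 (mod 3); (1|3)=+1, (1|3)=+1; sign (−1)^0·+1^2·+1^6 = +1.
(a,b)_∞: sgn(-17)=−, sgn(-119)=−, so -1.
(a,b)_17: α=3, u≡16; β=1, v≡5 (mod 17); (16|17)=+1, (5|17)=-1; sign (−1)^0·+1^1·-1^3 = -1.
(a,b)_11: α=-2, u≡1; β=0, v≡2 (mod 11); (1|11)=+1, (2|11)=-1; sign (−1)^0·+1^0·-1^-2 = +1.
(a,b)_5: α=4, u≡2; β=0, v≡4 (mod 5); (2|5)=-1, (4|5)=+1; sign (−1)^0·-1^0·+1^4 = +1.
(a,b)_7: α=0, u≡1; β=-1, v≡1 (mod 7); (1|7)=+1, (1|7)=+1; sign (−1)^0·+1^-1·+1^0 = +1.
(a,b)_13: α=-2, u≡4; β=0, v≡11 (mod 13); (4|13)=+1, (11|13)=-1; sign (−1)^0·+1^0·-1^-2 = +1.
(a,b)_2: α=-12, β=-6; u≡7, v≡1 (mod 8); ε(u)ε(v)=1·0, αω(v)=-12·0, βω(u)=-6·0; sum ≡ 0  ⇒  +1.
|Ram(-17, -119)| = 2, even; anisotropic at {17, ∞}.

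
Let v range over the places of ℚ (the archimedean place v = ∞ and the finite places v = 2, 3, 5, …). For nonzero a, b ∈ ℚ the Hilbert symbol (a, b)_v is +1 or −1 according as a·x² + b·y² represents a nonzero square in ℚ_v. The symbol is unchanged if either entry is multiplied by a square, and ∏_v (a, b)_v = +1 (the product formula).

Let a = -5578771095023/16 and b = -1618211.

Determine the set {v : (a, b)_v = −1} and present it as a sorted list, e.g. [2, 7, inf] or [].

[7, 19, 23, inf]

Mod squares: a ≡ -23, b ≡ -3059. Check v ∈ {∞, 2, 7, 19, 23}.
v=19: a=19^2·(≡8), b=19^1·(≡8) mod 19; (8|19)=-1, (8|19)=-1; (−1)^{2·1·9}·(-1)^1·(-1)^2 = -1.
v=23: a=23^5·(≡14), b=23^3·(≡5) mod 23; (14|23)=-1, (5|23)=-1; (−1)^{5·3·11}·(-1)^3·(-1)^5 = -1.
v=7: a=7^4·(≡6), b=7^1·(≡2) mod 7; (6|7)=-1, (2|7)=+1; (−1)^{4·1·3}·(-1)^1·(+1)^4 = -1.
v=2: v_2(a)=-4, v_2(b)=0; units ≡ 1, 5 (mod 8); ε·ε+αω+βω = 0·0+-4·1+0·0 ≡ 0  ⇒  (a,b)_2 = +1.
v=∞: -23 < 0 and -3059 < 0  ⇒  (a,b)_∞ = -1.
(-23, -3059 / ℚ) ramifies at {7, 19, 23, ∞}: a division algebra.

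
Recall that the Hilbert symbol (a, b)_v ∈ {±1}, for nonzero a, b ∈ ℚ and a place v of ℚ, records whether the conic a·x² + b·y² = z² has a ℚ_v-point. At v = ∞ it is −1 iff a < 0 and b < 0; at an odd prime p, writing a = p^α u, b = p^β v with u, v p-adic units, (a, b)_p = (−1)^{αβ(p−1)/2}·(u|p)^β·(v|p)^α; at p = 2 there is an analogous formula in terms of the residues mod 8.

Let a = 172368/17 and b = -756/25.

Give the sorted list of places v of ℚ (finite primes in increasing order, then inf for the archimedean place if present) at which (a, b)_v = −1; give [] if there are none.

[3, 7]

Mod squares: a ≡ 2261, b ≡ -21. Check v ∈ {∞, 2, 3, 5, 7, 17, 19}.
v=7: a=7^1·(≡4), b=7^1·(≡1) mod 7; (4|7)=+1, (1|7)=+1; (−1)^{1·1·3}·(+1)^1·(+1)^1 = -1.
v=∞: 2261 > 0 and -21 < 0  ⇒  (a,b)_∞ = +1.
v=19: a=19^1·(≡5), b=19^0·(≡7) mod 19; (5|19)=+1, (7|19)=+1; (−1)^{1·0·9}·(+1)^0·(+1)^1 = +1.
v=17: a=17^-1·(≡5), b=17^0·(≡16) mod 17; (5|17)=-1, (16|17)=+1; (−1)^{-1·0·8}·(-1)^0·(+1)^-1 = +1.
v=2: v_2(a)=4, v_2(b)=2; units ≡ 5, 3 (mod 8); ε·ε+αω+βω = 0·1+4·1+2·1 ≡ 0  ⇒  (a,b)_2 = +1.
v=3: a=3^4·(≡2), b=3^3·(≡2) mod 3; (2|3)=-1, (2|3)=-1; (−1)^{4·3·1}·(-1)^3·(-1)^4 = -1.
v=5: a=5^0·(≡4), b=5^-2·(≡4) mod 5; (4|5)=+1, (4|5)=+1; (−1)^{0·-2·2}·(+1)^-2·(+1)^0 = +1.
Ram(2261, -21) = {3, 7}; no ℚ_3-point on the conic.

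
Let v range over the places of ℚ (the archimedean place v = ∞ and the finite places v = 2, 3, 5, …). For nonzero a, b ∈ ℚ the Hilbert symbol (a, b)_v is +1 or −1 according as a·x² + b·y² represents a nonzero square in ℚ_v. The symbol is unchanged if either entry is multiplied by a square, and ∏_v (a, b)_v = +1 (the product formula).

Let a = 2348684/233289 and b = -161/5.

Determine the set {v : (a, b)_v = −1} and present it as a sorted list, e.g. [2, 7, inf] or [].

[2, 47]

Mod squares: a ≡ 611, b ≡ -805. Check v ∈ {∞, 2, 3, 5, 7, 13, 23, 31, 47}.
v=47: a=47^1·(≡39), b=47^0·(≡43) mod 47; (39|47)=-1, (43|47)=-1; (−1)^{1·0·23}·(-1)^0·(-1)^1 = -1.
v=2: v_2(a)=2, v_2(b)=0; units ≡ 3, 3 (mod 8); ε·ε+αω+βω = 1·1+2·1+0·1 ≡ 1  ⇒  (a,b)_2 = -1.
v=5: a=5^0·(≡1), b=5^-1·(≡4) mod 5; (1|5)=+1, (4|5)=+1; (−1)^{0·-1·2}·(+1)^-1·(+1)^0 = +1.
v=3: a=3^-2·(≡2), b=3^0·(≡2) mod 3; (2|3)=-1, (2|3)=-1; (−1)^{-2·0·1}·(-1)^0·(-1)^-2 = +1.
v=∞: 611 > 0 and -805 < 0  ⇒  (a,b)_∞ = +1.
v=23: a=23^-2·(≡4), b=23^1·(≡17) mod 23; (4|23)=+1, (17|23)=-1; (−1)^{-2·1·11}·(+1)^1·(-1)^-2 = +1.
v=13: a=13^1·(≡5), b=13^0·(≡12) mod 13; (5|13)=-1, (12|13)=+1; (−1)^{1·0·6}·(-1)^0·(+1)^1 = +1.
v=31: a=31^2·(≡24), b=31^0·(≡5) mod 31; (24|31)=-1, (5|31)=+1; (−1)^{2·0·15}·(-1)^0·(+1)^2 = +1.
v=7: a=7^-2·(≡2), b=7^1·(≡1) mod 7; (2|7)=+1, (1|7)=+1; (−1)^{-2·1·3}·(+1)^1·(+1)^-2 = +1.
(611, -805 / ℚ) ramifies at {2, 47}: a division algebra.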